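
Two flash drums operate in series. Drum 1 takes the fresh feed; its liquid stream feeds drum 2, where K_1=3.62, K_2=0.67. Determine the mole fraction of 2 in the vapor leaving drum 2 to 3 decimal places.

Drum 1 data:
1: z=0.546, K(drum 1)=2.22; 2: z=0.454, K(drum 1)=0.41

Drum 1:
Rachford–Rice: g(ψ₁) = Σ zᵢ(Kᵢ−1)/(1+ψ₁(Kᵢ−1)) = 0.
Check two-phase: ΣzᵢKᵢ = 1.398 > 1 and Σzᵢ/Kᵢ = 1.353 > 1, so g(0) = 0.398 > 0 and g(1) = -0.353 < 0.
Iterate (Newton) starting at ψ₁ = 0.63:
  ψ₁ = 0.630: g = -0.0497, g' = -0.660 → ψ₁ = 0.555
  ψ₁ = 0.555: g = -0.0009, g' = -0.638 → ψ₁ = 0.553
Converged at ψ₁ = 0.553.
Drum-1 compositions:
  1: x = 0.326, y = 0.724
  2: x = 0.674, y = 0.276
Drum-2 feed = drum-1 liquid: z₂ = (0.3260, 0.6740).
Drum 2:
Let ψ₂ = V/F and solve Σ zᵢ(Kᵢ−1)/(1+ψ₂(Kᵢ−1)) = 0.
g(0) = ΣzᵢKᵢ − 1 = 0.632 and g(1) = 1 − Σzᵢ/Kᵢ = -0.096, so a root lies in (0, 1).
Newton iteration, ψ₂⁰ = 0.5:
  ψ₂ = 0.500: g = 0.1033, g' = -0.525 → ψ₂ = 0.697
  ψ₂ = 0.697: g = 0.0133, g' = -0.404 → ψ₂ = 0.730
  ψ₂ = 0.730: g = 0.0002, g' = -0.391 → ψ₂ = 0.731
Converged at ψ₂ = 0.731.
  1: x = 0.112, y = 0.405
  2: x = 0.888, y = 0.595

y_2 (drum 2) = 0.595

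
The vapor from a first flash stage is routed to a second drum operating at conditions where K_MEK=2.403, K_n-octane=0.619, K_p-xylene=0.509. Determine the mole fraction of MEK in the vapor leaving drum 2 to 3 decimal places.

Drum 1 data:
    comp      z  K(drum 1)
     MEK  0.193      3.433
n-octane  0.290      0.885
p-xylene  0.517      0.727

y_MEK (drum 2) = 0.583

Drum 1:
Rachford–Rice: g(ψ₁) = Σ zᵢ(Kᵢ−1)/(1+ψ₁(Kᵢ−1)) = 0.
Feasibility: ΣzᵢKᵢ = 1.295, Σzᵢ/Kᵢ = 1.095 — both > 1, two phases present.
Iterate (Newton) starting at ψ₁ = 0.69:
  ψ₁ = 0.690: g = -0.0348, g' = -0.222 → ψ₁ = 0.533
  ψ₁ = 0.533: g = 0.0037, g' = -0.274 → ψ₁ = 0.547
Converged at ψ₁ = 0.547.
Drum-1 compositions:
  MEK: x = 0.083, y = 0.284
  n-octane: x = 0.309, y = 0.274
  p-xylene: x = 0.608, y = 0.442
Drum-2 feed = drum-1 vapor: z₂ = (0.2843, 0.2739, 0.4418).
Drum 2:
Newton–Raphson from ψ₂ = 0.61:
  ψ₂ = 0.610: g = -0.2307, g' = -0.447 → ψ₂ = 0.094
  ψ₂ = 0.094: g = 0.0168, g' = -0.597 → ψ₂ = 0.122
  ψ₂ = 0.122: g = 0.0004, g' = -0.572 → ψ₂ = 0.123
Converged at ψ₂ = 0.123.
  MEK: x = 0.243, y = 0.583
  n-octane: x = 0.287, y = 0.178
  p-xylene: x = 0.470, y = 0.239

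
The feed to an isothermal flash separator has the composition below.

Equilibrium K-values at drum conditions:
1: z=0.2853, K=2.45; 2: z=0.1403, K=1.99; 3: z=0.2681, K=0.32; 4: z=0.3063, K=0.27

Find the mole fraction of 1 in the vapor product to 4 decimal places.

y_1 = 0.5689

Let ψ = V/F and solve Σ zᵢ(Kᵢ−1)/(1+ψ(Kᵢ−1)) = 0.
Feasibility: ΣzᵢKᵢ = 1.1467, Σzᵢ/Kᵢ = 2.1592 — both > 1, two phases present.
Iterate (Newton) starting at ψ = 0.5:
  ψ = 0.5000: g = -0.29562, g' = -0.9525 → ψ = 0.1896
  ψ = 0.1896: g = -0.02742, g' = -0.8498 → ψ = 0.1574
  ψ = 0.1574: g = 0.00022, g' = -0.8644 → ψ = 0.1576
Converged at ψ = 0.1576.
Compositions from xᵢ = zᵢ/(1+ψ(Kᵢ−1)), yᵢ = Kᵢxᵢ:
  1: x = 0.2322, y = 0.5689
  2: x = 0.1214, y = 0.2415
  3: x = 0.3003, y = 0.0961
  4: x = 0.3461, y = 0.0935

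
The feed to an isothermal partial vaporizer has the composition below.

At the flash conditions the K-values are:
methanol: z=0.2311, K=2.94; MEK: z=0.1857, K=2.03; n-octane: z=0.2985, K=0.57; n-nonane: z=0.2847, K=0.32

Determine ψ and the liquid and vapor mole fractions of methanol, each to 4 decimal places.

ψ = 0.3534, x_methanol = 0.1371, y_methanol = 0.4031

Rachford–Rice: g(ψ) = Σ zᵢ(Kᵢ−1)/(1+ψ(Kᵢ−1)) = 0.
Feasibility: ΣzᵢKᵢ = 1.3177, Σzᵢ/Kᵢ = 1.5835 — both > 1, two phases present.
Iterate (Newton) starting at ψ = 0.5:
  ψ = 0.5000: g = -0.10300, g' = -0.7017 → ψ = 0.3532
  ψ = 0.3532: g = 0.00015, g' = -0.7169 → ψ = 0.3534
Converged at ψ = 0.3534.
Compositions from xᵢ = zᵢ/(1+ψ(Kᵢ−1)), yᵢ = Kᵢxᵢ:
  methanol: x = 0.1371, y = 0.4031
  MEK: x = 0.1361, y = 0.2764
  n-octane: x = 0.3520, y = 0.2006
  n-nonane: x = 0.3748, y = 0.1199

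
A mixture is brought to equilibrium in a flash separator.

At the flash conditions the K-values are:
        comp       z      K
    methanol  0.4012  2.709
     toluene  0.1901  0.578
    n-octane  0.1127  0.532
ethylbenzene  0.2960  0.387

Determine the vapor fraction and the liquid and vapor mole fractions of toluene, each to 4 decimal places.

ψ = 0.4079, x_toluene = 0.2296, y_toluene = 0.1327

Rachford–Rice: g(ψ) = Σ zᵢ(Kᵢ−1)/(1+ψ(Kᵢ−1)) = 0.
Feasibility: ΣzᵢKᵢ = 1.3712, Σzᵢ/Kᵢ = 1.4537 — both > 1, two phases present.
Iterate (Newton) starting at ψ = 0.5:
  ψ = 0.5000: g = -0.06245, g' = -0.6684 → ψ = 0.4066
  ψ = 0.4066: g = 0.00090, g' = -0.6922 → ψ = 0.4079
Converged at ψ = 0.4079.
Compositions from xᵢ = zᵢ/(1+ψ(Kᵢ−1)), yᵢ = Kᵢxᵢ:
  methanol: x = 0.2364, y = 0.6404
  toluene: x = 0.2296, y = 0.1327
  n-octane: x = 0.1393, y = 0.0741
  ethylbenzene: x = 0.3947, y = 0.1527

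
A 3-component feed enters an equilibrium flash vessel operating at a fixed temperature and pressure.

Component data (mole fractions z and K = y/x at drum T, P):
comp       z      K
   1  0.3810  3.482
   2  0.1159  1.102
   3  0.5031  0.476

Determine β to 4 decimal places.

Newton–Raphson from β = 0.5:
  β = 0.5000: g = 0.07601, g' = -0.7221 → β = 0.6053
  β = 0.6053: g = 0.00298, g' = -0.6722 → β = 0.6097
Converged at β = 0.6097.

β = 0.6097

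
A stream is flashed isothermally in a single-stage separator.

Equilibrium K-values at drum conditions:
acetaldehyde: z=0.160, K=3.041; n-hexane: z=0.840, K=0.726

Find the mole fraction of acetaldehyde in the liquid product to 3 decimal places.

x_acetaldehyde = 0.118

Material balance + equilibrium reduce to Σ zᵢ(Kᵢ−1)/(1+ψ(Kᵢ−1)) = 0.
Feasibility: ΣzᵢKᵢ = 1.096, Σzᵢ/Kᵢ = 1.210 — both > 1, two phases present.
Newton–Raphson from ψ = 0.5:
  ψ = 0.500: g = -0.1051, g' = -0.248 → ψ = 0.076
  ψ = 0.076: g = 0.0475, g' = -0.565 → ψ = 0.160
  ψ = 0.160: g = 0.0053, g' = -0.447 → ψ = 0.172
Converged at ψ = 0.172.
Compositions from xᵢ = zᵢ/(1+ψ(Kᵢ−1)), yᵢ = Kᵢxᵢ:
  acetaldehyde: x = 0.118, y = 0.360
  n-hexane: x = 0.882, y = 0.640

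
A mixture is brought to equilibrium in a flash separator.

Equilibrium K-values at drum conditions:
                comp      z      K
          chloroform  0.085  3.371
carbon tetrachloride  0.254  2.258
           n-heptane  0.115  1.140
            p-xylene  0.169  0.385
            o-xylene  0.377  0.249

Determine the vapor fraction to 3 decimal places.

Material balance + equilibrium reduce to Σ zᵢ(Kᵢ−1)/(1+ψ(Kᵢ−1)) = 0.
Check two-phase: ΣzᵢKᵢ = 1.150 > 1 and Σzᵢ/Kᵢ = 2.192 > 1, so g(0) = 0.150 > 0 and g(1) = -1.192 < 0.
Iterate (Newton) starting at ψ = 0.51:
  ψ = 0.510: g = -0.3094, g' = -0.943 → ψ = 0.182
  ψ = 0.182: g = -0.0285, g' = -0.868 → ψ = 0.149
  ψ = 0.149: g = 0.0004, g' = -0.895 → ψ = 0.150
Converged at ψ = 0.150.

ψ = 0.150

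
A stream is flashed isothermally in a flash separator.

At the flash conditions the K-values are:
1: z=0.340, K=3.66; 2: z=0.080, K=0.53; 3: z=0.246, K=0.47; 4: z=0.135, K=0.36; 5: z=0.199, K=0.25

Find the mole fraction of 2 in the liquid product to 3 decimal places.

x_2 = 0.093

Let β = V/F and solve Σ zᵢ(Kᵢ−1)/(1+β(Kᵢ−1)) = 0.
Check two-phase: ΣzᵢKᵢ = 1.501 > 1 and Σzᵢ/Kᵢ = 1.938 > 1, so g(0) = 0.501 > 0 and g(1) = -0.938 < 0.
Newton iteration, β⁰ = 0.5:
  β = 0.500: g = -0.2042, g' = -1.007 → β = 0.297
  β = 0.297: g = 0.0078, g' = -1.141 → β = 0.304
Converged at β = 0.304.
Compositions from xᵢ = zᵢ/(1+β(Kᵢ−1)), yᵢ = Kᵢxᵢ:
  1: x = 0.188, y = 0.688
  2: x = 0.093, y = 0.049
  3: x = 0.293, y = 0.138
  4: x = 0.168, y = 0.060
  5: x = 0.258, y = 0.064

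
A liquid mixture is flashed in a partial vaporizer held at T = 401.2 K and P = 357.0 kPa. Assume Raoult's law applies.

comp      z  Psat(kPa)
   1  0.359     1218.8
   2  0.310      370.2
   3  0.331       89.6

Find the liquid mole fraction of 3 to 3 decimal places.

Raoult's law: Kᵢ = Pᵢˢᵃᵗ/P = Pᵢˢᵃᵗ/357.0.
  K_1 = 1218.8/357.0 = 3.41401, K_2 = 370.2/357.0 = 1.03697, K_3 = 89.6/357.0 = 0.25098
Material balance + equilibrium reduce to Σ zᵢ(Kᵢ−1)/(1+V/F(Kᵢ−1)) = 0.
g(0) = ΣzᵢKᵢ − 1 = 0.630 and g(1) = 1 − Σzᵢ/Kᵢ = -0.723, so a root lies in (0, 1).
Iterate (Newton) starting at V/F = 0.5:
  V/F = 0.500: g = 0.0076, g' = -0.905 → V/F = 0.508
Converged at V/F = 0.508.
Compositions from xᵢ = zᵢ/(1+V/F(Kᵢ−1)), yᵢ = Kᵢxᵢ:
  1: x = 0.161, y = 0.550
  2: x = 0.304, y = 0.316
  3: x = 0.535, y = 0.134

x_3 = 0.535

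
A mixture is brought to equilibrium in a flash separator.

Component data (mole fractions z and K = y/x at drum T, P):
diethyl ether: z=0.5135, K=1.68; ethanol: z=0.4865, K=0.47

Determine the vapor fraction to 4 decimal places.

ψ = 0.2534

Let ψ = V/F and solve Σ zᵢ(Kᵢ−1)/(1+ψ(Kᵢ−1)) = 0.
g(0) = ΣzᵢKᵢ − 1 = 0.0913 and g(1) = 1 − Σzᵢ/Kᵢ = -0.3408, so a root lies in (0, 1).
Binary case is linear: z₁(K₁−1)(1+ψ(K₂−1)) + z₂(K₂−1)(1+ψ(K₁−1)) = 0
⇒ ψ = [z₁(K₁−1)+z₂(K₂−1)] / [−(K₁−1)(K₂−1)] = 0.09133/0.36040 = 0.2534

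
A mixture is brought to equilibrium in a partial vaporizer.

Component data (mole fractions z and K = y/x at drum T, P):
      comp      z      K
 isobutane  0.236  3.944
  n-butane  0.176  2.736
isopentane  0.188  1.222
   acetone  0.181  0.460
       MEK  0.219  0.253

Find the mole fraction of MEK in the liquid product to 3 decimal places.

x_MEK = 0.395

Material balance + equilibrium reduce to Σ zᵢ(Kᵢ−1)/(1+ψ(Kᵢ−1)) = 0.
g(0) = ΣzᵢKᵢ − 1 = 0.781 and g(1) = 1 − Σzᵢ/Kᵢ = -0.537, so a root lies in (0, 1).
Newton–Raphson from ψ = 0.59:
  ψ = 0.590: g = 0.0057, g' = -0.914 → ψ = 0.596
Converged at ψ = 0.596.
Compositions from xᵢ = zᵢ/(1+ψ(Kᵢ−1)), yᵢ = Kᵢxᵢ:
  isobutane: x = 0.086, y = 0.338
  n-butane: x = 0.086, y = 0.237
  isopentane: x = 0.166, y = 0.203
  acetone: x = 0.267, y = 0.123
  MEK: x = 0.395, y = 0.100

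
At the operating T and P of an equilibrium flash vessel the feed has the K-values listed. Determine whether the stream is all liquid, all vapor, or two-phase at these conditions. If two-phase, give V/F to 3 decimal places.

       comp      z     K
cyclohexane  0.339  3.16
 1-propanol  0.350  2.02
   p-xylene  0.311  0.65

ΣzᵢKᵢ = 1.980; Σzᵢ/Kᵢ = 0.759.
Since Σzᵢ/Kᵢ < 1 the mixture is above its dew point — single vapor phase.

all vapor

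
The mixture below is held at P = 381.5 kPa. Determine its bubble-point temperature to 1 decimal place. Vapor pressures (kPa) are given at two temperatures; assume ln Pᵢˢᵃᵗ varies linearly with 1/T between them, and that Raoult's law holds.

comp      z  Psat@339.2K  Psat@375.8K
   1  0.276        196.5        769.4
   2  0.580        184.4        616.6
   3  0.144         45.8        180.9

Bubble-point temperature: ΣzᵢPᵢˢᵃᵗ(T) = P. Interpolate ln Pᵢˢᵃᵗ = aᵢ + bᵢ/T.
  T = 339.2 K: ΣzᵢPᵢˢᵃᵗ = 167.78 kPa
  T = 375.8 K: ΣzᵢPᵢˢᵃᵗ = 596.03 kPa
  T = 357.5 K: ΣzᵢPᵢˢᵃᵗ = 326.42 kPa
  T = 366.6 K: ΣzᵢPᵢˢᵃᵗ = 443.61 kPa
  T = 362.1 K: ΣzᵢPᵢˢᵃᵗ = 381.89 kPa
  T = 359.8 K: ΣzᵢPᵢˢᵃᵗ = 353.24 kPa
Interpolating between 359.8 K and 362.1 K gives T ≈ 362.1 K.

T = 362.1 K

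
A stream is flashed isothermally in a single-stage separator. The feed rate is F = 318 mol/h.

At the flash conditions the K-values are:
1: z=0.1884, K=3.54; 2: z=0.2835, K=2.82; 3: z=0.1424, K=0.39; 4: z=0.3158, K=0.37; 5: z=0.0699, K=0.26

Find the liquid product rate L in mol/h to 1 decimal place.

L = 164.4 mol/h

Rachford–Rice: g(β) = Σ zᵢ(Kᵢ−1)/(1+β(Kᵢ−1)) = 0.
g(0) = ΣzᵢKᵢ − 1 = 0.6570 and g(1) = 1 − Σzᵢ/Kᵢ = -0.6412, so a root lies in (0, 1).
Iterate (Newton) starting at β = 0.59:
  β = 0.5900: g = -0.10384, g' = -0.9805 → β = 0.4841
  β = 0.4841: g = -0.00119, g' = -0.9690 → β = 0.4829
Converged at β = 0.4829.
Then V = β·F = 0.4829·318 = 153.6 mol/h and L = F − V = 164.4 mol/h.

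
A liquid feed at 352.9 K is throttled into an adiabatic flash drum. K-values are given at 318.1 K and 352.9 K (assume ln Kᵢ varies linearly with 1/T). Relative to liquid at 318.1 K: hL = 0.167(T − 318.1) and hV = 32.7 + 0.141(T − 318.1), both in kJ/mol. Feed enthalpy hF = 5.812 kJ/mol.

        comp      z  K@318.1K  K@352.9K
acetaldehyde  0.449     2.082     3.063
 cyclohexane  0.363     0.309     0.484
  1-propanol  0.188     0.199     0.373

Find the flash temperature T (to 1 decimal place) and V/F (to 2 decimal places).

T = 321.7 K, V/F = 0.16

Adiabatic flash: solve Rachford–Rice at each trial T, then check hF = ψ·hV(T) + (1−ψ)·hL(T).
  T = 318.1 K: K = (2.082, 0.309, 0.199), RR gives ψ = 0.107, H_out = 3.492 kJ/mol
  T = 352.9 K: K = (3.063, 0.484, 0.373), RR gives ψ = 0.540, H_out = 22.993 kJ/mol
  T = 335.5 K: K = (2.551, 0.391, 0.277), RR gives ψ = 0.336, H_out = 13.756 kJ/mol
  T = 326.8 K: K = (2.311, 0.349, 0.236), RR gives ψ = 0.230, H_out = 8.916 kJ/mol
  T = 322.5 K: K = (2.196, 0.329, 0.217), RR gives ψ = 0.172, H_out = 6.336 kJ/mol
  T = 320.3 K: K = (2.139, 0.319, 0.208), RR gives ψ = 0.140, H_out = 4.944 kJ/mol
Linear interpolation between T = 320.3 (H_out = 4.944) and T = 322.5 (H_out = 6.336) on hF = 5.812 gives T ≈ 321.7 K, at which ψ = 0.16.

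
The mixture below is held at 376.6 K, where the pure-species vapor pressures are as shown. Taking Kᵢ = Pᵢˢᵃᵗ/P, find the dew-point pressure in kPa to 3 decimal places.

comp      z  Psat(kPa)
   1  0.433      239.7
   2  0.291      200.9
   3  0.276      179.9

Pdew = 208.808 kPa

At the dew point ψ → 1, so Σzᵢ/Kᵢ = 1 with Kᵢ = Pᵢˢᵃᵗ/P ⇒ 1/P = Σzᵢ/Pᵢˢᵃᵗ.
1/P = 0.433/239.7 + 0.291/200.9 + 0.276/179.9 = 0.004789 ⇒ P = 208.808 kPa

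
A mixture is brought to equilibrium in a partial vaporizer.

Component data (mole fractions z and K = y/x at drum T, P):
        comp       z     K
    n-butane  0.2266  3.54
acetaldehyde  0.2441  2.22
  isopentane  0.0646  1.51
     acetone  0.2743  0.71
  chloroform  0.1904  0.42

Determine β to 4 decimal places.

Material balance + equilibrium reduce to Σ zᵢ(Kᵢ−1)/(1+β(Kᵢ−1)) = 0.
Feasibility: ΣzᵢKᵢ = 1.7163, Σzᵢ/Kᵢ = 1.0564 — both > 1, two phases present.
Newton–Raphson from β = 0.5:
  β = 0.5000: g = 0.21620, g' = -0.5932 → β = 0.8645
  β = 0.8645: g = 0.02026, g' = -0.5360 → β = 0.9023
  β = 0.9023: g = -0.00024, g' = -0.5493 → β = 0.9018
Converged at β = 0.9018.

β = 0.9018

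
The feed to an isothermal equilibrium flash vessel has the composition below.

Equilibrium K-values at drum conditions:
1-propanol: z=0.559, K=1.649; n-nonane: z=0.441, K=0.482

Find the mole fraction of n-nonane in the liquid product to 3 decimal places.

Iterate (Newton) starting at β = 0.52:
  β = 0.520: g = -0.0414, g' = -0.353 → β = 0.403
  β = 0.403: g = -0.0011, g' = -0.337 → β = 0.400
Converged at β = 0.400.
Compositions from xᵢ = zᵢ/(1+β(Kᵢ−1)), yᵢ = Kᵢxᵢ:
  1-propanol: x = 0.444, y = 0.732
  n-nonane: x = 0.556, y = 0.268

x_n-nonane = 0.556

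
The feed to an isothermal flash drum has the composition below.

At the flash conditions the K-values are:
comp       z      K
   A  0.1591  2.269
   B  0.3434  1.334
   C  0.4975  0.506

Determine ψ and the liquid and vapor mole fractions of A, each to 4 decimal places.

ψ = 0.1880, x_A = 0.1285, y_A = 0.2915

Material balance + equilibrium reduce to Σ zᵢ(Kᵢ−1)/(1+ψ(Kᵢ−1)) = 0.
Check two-phase: ΣzᵢKᵢ = 1.0708 > 1 and Σzᵢ/Kᵢ = 1.3107 > 1, so g(0) = 0.0708 > 0 and g(1) = -0.3107 < 0.
Newton–Raphson from ψ = 0.53:
  ψ = 0.5300: g = -0.11478, g' = -0.3420 → ψ = 0.1944
  ψ = 0.1944: g = -0.00224, g' = -0.3472 → ψ = 0.1880
Converged at ψ = 0.1880.
Compositions from xᵢ = zᵢ/(1+ψ(Kᵢ−1)), yᵢ = Kᵢxᵢ:
  A: x = 0.1285, y = 0.2915
  B: x = 0.3231, y = 0.4310
  C: x = 0.5484, y = 0.2775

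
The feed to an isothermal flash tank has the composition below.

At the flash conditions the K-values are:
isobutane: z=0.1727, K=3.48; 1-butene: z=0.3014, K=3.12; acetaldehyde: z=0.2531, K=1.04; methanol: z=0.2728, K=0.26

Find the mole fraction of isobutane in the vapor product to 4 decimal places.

Rachford–Rice: g(V/F) = Σ zᵢ(Kᵢ−1)/(1+V/F(Kᵢ−1)) = 0.
Check two-phase: ΣzᵢKᵢ = 1.8755 > 1 and Σzᵢ/Kᵢ = 1.4388 > 1, so g(0) = 0.8755 > 0 and g(1) = -0.4388 < 0.
Newton iteration, V/F⁰ = 0.5:
  V/F = 0.5000: g = 0.19088, g' = -0.9077 → V/F = 0.7103
  V/F = 0.7103: g = -0.00561, g' = -1.0192 → V/F = 0.7048
Converged at V/F = 0.7048.
Compositions from xᵢ = zᵢ/(1+V/F(Kᵢ−1)), yᵢ = Kᵢxᵢ:
  isobutane: x = 0.0629, y = 0.2187
  1-butene: x = 0.1208, y = 0.3770
  acetaldehyde: x = 0.2462, y = 0.2560
  methanol: x = 0.5701, y = 0.1482

y_isobutane = 0.2187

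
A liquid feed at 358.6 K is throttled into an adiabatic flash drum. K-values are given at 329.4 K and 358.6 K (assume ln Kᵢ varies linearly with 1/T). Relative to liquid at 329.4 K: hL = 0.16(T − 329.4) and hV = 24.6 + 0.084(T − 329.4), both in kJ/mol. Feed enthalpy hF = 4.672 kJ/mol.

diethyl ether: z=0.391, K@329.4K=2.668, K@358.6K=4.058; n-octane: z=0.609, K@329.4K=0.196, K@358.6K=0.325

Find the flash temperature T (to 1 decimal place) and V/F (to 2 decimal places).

T = 333.5 K, V/F = 0.17

Adiabatic flash: solve Rachford–Rice at each trial T, then check hF = ψ·hV(T) + (1−ψ)·hL(T).
  T = 329.4 K: K = (2.668, 0.196), RR gives ψ = 0.121, H_out = 2.982 kJ/mol
  T = 358.6 K: K = (4.058, 0.325), RR gives ψ = 0.380, H_out = 13.179 kJ/mol
  T = 344.0 K: K = (3.320, 0.255), RR gives ψ = 0.262, H_out = 8.500 kJ/mol
  T = 336.7 K: K = (2.983, 0.224), RR gives ψ = 0.197, H_out = 5.904 kJ/mol
  T = 333.0 K: K = (2.821, 0.210), RR gives ψ = 0.160, H_out = 4.474 kJ/mol
  T = 334.9 K: K = (2.903, 0.217), RR gives ψ = 0.179, H_out = 5.219 kJ/mol
Linear interpolation between T = 333.0 (H_out = 4.474) and T = 334.9 (H_out = 5.219) on hF = 4.672 gives T ≈ 333.5 K, at which ψ = 0.17.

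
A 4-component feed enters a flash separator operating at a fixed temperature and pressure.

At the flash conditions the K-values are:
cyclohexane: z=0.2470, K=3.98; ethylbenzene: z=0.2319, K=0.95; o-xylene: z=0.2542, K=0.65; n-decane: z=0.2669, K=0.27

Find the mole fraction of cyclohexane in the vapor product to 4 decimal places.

Material balance + equilibrium reduce to Σ zᵢ(Kᵢ−1)/(1+ψ(Kᵢ−1)) = 0.
Check two-phase: ΣzᵢKᵢ = 1.4407 > 1 and Σzᵢ/Kᵢ = 1.6858 > 1, so g(0) = 0.4407 > 0 and g(1) = -0.6858 < 0.
Newton–Raphson from ψ = 0.62:
  ψ = 0.6200: g = -0.22304, g' = -0.7966 → ψ = 0.3400
  ψ = 0.3400: g = -0.00633, g' = -0.8336 → ψ = 0.3324
Converged at ψ = 0.3324.
Compositions from xᵢ = zᵢ/(1+ψ(Kᵢ−1)), yᵢ = Kᵢxᵢ:
  cyclohexane: x = 0.1241, y = 0.4938
  ethylbenzene: x = 0.2358, y = 0.2240
  o-xylene: x = 0.2877, y = 0.1870
  n-decane: x = 0.3524, y = 0.0952

y_cyclohexane = 0.4938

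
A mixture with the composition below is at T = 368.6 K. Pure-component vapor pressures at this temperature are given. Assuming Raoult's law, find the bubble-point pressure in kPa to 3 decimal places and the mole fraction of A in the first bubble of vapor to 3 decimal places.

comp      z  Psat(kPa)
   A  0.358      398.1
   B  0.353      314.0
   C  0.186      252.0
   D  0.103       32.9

Pbub = 303.623 kPa, y_A = 0.469

At the bubble point ψ → 0, so ΣzᵢKᵢ = 1 with Kᵢ = Pᵢˢᵃᵗ/P ⇒ P = ΣzᵢPᵢˢᵃᵗ.
P = 0.358·398.1 + 0.353·314.0 + 0.186·252.0 + 0.103·32.9 = 303.623 kPa
yᵢ = zᵢPᵢˢᵃᵗ/P ⇒ y_A = 0.358·398.1/303.623 = 0.469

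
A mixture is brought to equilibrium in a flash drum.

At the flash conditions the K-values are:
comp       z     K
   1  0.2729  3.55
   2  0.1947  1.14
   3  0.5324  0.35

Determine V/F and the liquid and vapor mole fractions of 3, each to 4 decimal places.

V/F = 0.2898, x_3 = 0.6560, y_3 = 0.2296

Material balance + equilibrium reduce to Σ zᵢ(Kᵢ−1)/(1+V/F(Kᵢ−1)) = 0.
g(0) = ΣzᵢKᵢ − 1 = 0.3771 and g(1) = 1 − Σzᵢ/Kᵢ = -0.7688, so a root lies in (0, 1).
Newton–Raphson from V/F = 0.5:
  V/F = 0.5000: g = -0.18132, g' = -0.8399 → V/F = 0.2841
  V/F = 0.2841: g = 0.00531, g' = -0.9386 → V/F = 0.2898
Converged at V/F = 0.2898.
Compositions from xᵢ = zᵢ/(1+V/F(Kᵢ−1)), yᵢ = Kᵢxᵢ:
  1: x = 0.1569, y = 0.5571
  2: x = 0.1871, y = 0.2133
  3: x = 0.6560, y = 0.2296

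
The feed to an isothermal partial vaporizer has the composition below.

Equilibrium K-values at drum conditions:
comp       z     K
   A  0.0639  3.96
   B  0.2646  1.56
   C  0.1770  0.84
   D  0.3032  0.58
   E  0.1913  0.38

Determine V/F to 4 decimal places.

V/F = 0.0966

Material balance + equilibrium reduce to Σ zᵢ(Kᵢ−1)/(1+V/F(Kᵢ−1)) = 0.
Check two-phase: ΣzᵢKᵢ = 1.0631 > 1 and Σzᵢ/Kᵢ = 1.4226 > 1, so g(0) = 0.0630 > 0 and g(1) = -0.4226 < 0.
Newton iteration, V/F⁰ = 0.31:
  V/F = 0.3100: g = -0.09814, g' = -0.4009 → V/F = 0.0652
  V/F = 0.0652: g = 0.01835, g' = -0.6116 → V/F = 0.0952
  V/F = 0.0952: g = 0.00078, g' = -0.5613 → V/F = 0.0966
Converged at V/F = 0.0966.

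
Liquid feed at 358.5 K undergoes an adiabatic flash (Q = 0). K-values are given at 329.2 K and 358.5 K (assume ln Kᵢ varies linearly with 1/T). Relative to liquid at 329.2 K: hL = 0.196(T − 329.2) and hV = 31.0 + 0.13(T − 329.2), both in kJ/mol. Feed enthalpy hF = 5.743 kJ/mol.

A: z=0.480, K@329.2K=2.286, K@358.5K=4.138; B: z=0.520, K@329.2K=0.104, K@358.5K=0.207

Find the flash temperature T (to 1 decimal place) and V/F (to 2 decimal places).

T = 331.6 K, V/F = 0.17

Adiabatic flash: solve Rachford–Rice at each trial T, then check hF = ψ·hV(T) + (1−ψ)·hL(T).
  T = 329.2 K: K = (2.286, 0.104), RR gives ψ = 0.131, H_out = 4.072 kJ/mol
  T = 358.5 K: K = (4.138, 0.207), RR gives ψ = 0.440, H_out = 18.520 kJ/mol
  T = 343.9 K: K = (3.118, 0.149), RR gives ψ = 0.319, H_out = 12.447 kJ/mol
  T = 336.5 K: K = (2.676, 0.125), RR gives ψ = 0.238, H_out = 8.701 kJ/mol
  T = 332.9 K: K = (2.478, 0.114), RR gives ψ = 0.190, H_out = 6.572 kJ/mol
  T = 331.0 K: K = (2.378, 0.109), RR gives ψ = 0.161, H_out = 5.334 kJ/mol
Linear interpolation between T = 331.0 (H_out = 5.334) and T = 332.9 (H_out = 6.572) on hF = 5.743 gives T ≈ 331.6 K, at which ψ = 0.17.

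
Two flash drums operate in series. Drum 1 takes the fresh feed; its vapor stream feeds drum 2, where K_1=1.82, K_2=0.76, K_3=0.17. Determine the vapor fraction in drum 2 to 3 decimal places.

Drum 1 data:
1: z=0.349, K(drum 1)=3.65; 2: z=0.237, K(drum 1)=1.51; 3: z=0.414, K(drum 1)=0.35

Drum 1:
Material balance + equilibrium reduce to Σ zᵢ(Kᵢ−1)/(1+ψ₁(Kᵢ−1)) = 0.
Feasibility: ΣzᵢKᵢ = 1.777, Σzᵢ/Kᵢ = 1.435 — both > 1, two phases present.
Newton iteration, ψ₁⁰ = 0.6:
  ψ₁ = 0.600: g = 0.0085, g' = -0.872 → ψ₁ = 0.610
Converged at ψ₁ = 0.610.
Drum-1 compositions:
  1: x = 0.133, y = 0.487
  2: x = 0.181, y = 0.273
  3: x = 0.686, y = 0.240
Drum-2 feed = drum-1 vapor: z₂ = (0.4870, 0.2730, 0.2400).
Drum 2:
Let ψ₂ = V/F and solve Σ zᵢ(Kᵢ−1)/(1+ψ₂(Kᵢ−1)) = 0.
Feasibility: ΣzᵢKᵢ = 1.135, Σzᵢ/Kᵢ = 2.039 — both > 1, two phases present.
Newton iteration, ψ₂⁰ = 0.5:
  ψ₂ = 0.500: g = -0.1318, g' = -0.668 → ψ₂ = 0.303
  ψ₂ = 0.303: g = -0.0168, g' = -0.523 → ψ₂ = 0.271
  ψ₂ = 0.271: g = -0.0002, g' = -0.512 → ψ₂ = 0.270
Converged at ψ₂ = 0.270.
  1: x = 0.399, y = 0.726
  2: x = 0.292, y = 0.222
  3: x = 0.309, y = 0.053

V/F (drum 2) = 0.270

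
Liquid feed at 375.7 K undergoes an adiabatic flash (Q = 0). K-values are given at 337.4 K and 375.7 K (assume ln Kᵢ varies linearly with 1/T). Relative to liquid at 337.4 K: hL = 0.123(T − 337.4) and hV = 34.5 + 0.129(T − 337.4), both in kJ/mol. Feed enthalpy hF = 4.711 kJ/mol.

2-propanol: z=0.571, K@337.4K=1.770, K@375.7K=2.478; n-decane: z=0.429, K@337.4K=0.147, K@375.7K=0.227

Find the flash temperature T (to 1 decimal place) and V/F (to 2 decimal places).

Adiabatic flash: solve Rachford–Rice at each trial T, then check hF = ψ·hV(T) + (1−ψ)·hL(T).
  T = 337.4 K: K = (1.770, 0.147), RR gives ψ = 0.112, H_out = 3.873 kJ/mol
  T = 375.7 K: K = (2.478, 0.227), RR gives ψ = 0.448, H_out = 20.285 kJ/mol
  T = 356.5 K: K = (2.112, 0.185), RR gives ψ = 0.315, H_out = 13.243 kJ/mol
  T = 346.9 K: K = (1.937, 0.165), RR gives ψ = 0.226, H_out = 8.991 kJ/mol
  T = 342.1 K: K = (1.852, 0.156), RR gives ψ = 0.173, H_out = 6.551 kJ/mol
  T = 339.8 K: K = (1.812, 0.151), RR gives ψ = 0.144, H_out = 5.281 kJ/mol
Linear interpolation between T = 337.4 (H_out = 3.873) and T = 339.8 (H_out = 5.281) on hF = 4.711 gives T ≈ 338.8 K, at which ψ = 0.13.

T = 338.8 K, V/F = 0.13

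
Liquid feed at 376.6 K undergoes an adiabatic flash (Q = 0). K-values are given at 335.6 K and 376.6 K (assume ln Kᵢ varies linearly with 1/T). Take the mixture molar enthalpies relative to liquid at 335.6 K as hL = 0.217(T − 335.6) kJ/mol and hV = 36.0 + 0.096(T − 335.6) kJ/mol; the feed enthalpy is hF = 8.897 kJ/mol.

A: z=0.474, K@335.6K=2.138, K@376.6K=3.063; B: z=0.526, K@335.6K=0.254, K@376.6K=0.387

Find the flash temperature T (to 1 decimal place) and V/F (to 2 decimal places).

Adiabatic flash: solve Rachford–Rice at each trial T, then check hF = ψ·hV(T) + (1−ψ)·hL(T).
  T = 335.6 K: K = (2.138, 0.254), RR gives ψ = 0.173, H_out = 6.234 kJ/mol
  T = 376.6 K: K = (3.063, 0.387), RR gives ψ = 0.518, H_out = 24.984 kJ/mol
  T = 356.1 K: K = (2.586, 0.317), RR gives ψ = 0.363, H_out = 16.604 kJ/mol
  T = 345.9 K: K = (2.359, 0.285), RR gives ψ = 0.276, H_out = 11.823 kJ/mol
  T = 340.8 K: K = (2.248, 0.269), RR gives ψ = 0.228, H_out = 9.176 kJ/mol
  T = 338.2 K: K = (2.193, 0.262), RR gives ψ = 0.201, H_out = 7.740 kJ/mol
  T = 339.5 K: K = (2.221, 0.266), RR gives ψ = 0.214, H_out = 8.466 kJ/mol
Linear interpolation between T = 339.5 (H_out = 8.466) and T = 340.8 (H_out = 9.176) on hF = 8.897 gives T ≈ 340.3 K, at which ψ = 0.22.

T = 340.3 K, V/F = 0.22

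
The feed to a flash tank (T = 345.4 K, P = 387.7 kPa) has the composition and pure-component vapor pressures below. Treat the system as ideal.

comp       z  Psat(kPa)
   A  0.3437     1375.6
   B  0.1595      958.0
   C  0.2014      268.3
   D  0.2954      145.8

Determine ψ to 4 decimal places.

Raoult's law: Kᵢ = Pᵢˢᵃᵗ/P = Pᵢˢᵃᵗ/387.7.
  K_A = 1375.6/387.7 = 3.548104, K_B = 958.0/387.7 = 2.470983, K_C = 268.3/387.7 = 0.692030, K_D = 145.8/387.7 = 0.376064
Let ψ = V/F and solve Σ zᵢ(Kᵢ−1)/(1+ψ(Kᵢ−1)) = 0.
Feasibility: ΣzᵢKᵢ = 1.8641, Σzᵢ/Kᵢ = 1.2380 — both > 1, two phases present.
Iterate (Newton) starting at ψ = 0.5:
  ψ = 0.5000: g = 0.17912, g' = -0.8157 → ψ = 0.7196
  ψ = 0.7196: g = 0.00889, g' = -0.7697 → ψ = 0.7311
Converged at ψ = 0.7311.

ψ = 0.7311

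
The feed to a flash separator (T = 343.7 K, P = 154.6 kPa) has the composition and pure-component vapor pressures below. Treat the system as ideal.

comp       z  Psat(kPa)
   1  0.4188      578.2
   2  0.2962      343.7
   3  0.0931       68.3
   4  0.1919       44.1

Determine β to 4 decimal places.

β = 0.9115

Raoult's law: Kᵢ = Pᵢˢᵃᵗ/P = Pᵢˢᵃᵗ/154.6.
  K_1 = 578.2/154.6 = 3.739974, K_2 = 343.7/154.6 = 2.223157, K_3 = 68.3/154.6 = 0.441785, K_4 = 44.1/154.6 = 0.285252
Rachford–Rice: g(β) = Σ zᵢ(Kᵢ−1)/(1+β(Kᵢ−1)) = 0.
Check two-phase: ΣzᵢKᵢ = 2.3207 > 1 and Σzᵢ/Kᵢ = 1.1287 > 1, so g(0) = 1.3207 > 0 and g(1) = -0.1287 < 0.
Newton–Raphson from β = 0.49:
  β = 0.4900: g = 0.43375, g' = -1.0333 → β = 0.9097
  β = 0.9097: g = 0.00228, g' = -1.2782 → β = 0.9115
Converged at β = 0.9115.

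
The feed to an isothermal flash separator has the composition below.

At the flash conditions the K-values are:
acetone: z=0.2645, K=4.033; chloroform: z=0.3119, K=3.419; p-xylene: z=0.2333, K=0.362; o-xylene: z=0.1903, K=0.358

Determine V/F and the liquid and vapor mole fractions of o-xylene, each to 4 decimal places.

V/F = 0.7427, x_o-xylene = 0.3637, y_o-xylene = 0.1302

Newton–Raphson from V/F = 0.38:
  V/F = 0.3800: g = 0.40774, g' = -1.3233 → V/F = 0.6881
  V/F = 0.6881: g = 0.05884, g' = -1.0658 → V/F = 0.7433
  V/F = 0.7433: g = -0.00066, g' = -1.0934 → V/F = 0.7427
Converged at V/F = 0.7427.
Compositions from xᵢ = zᵢ/(1+V/F(Kᵢ−1)), yᵢ = Kᵢxᵢ:
  acetone: x = 0.0813, y = 0.3280
  chloroform: x = 0.1115, y = 0.3813
  p-xylene: x = 0.4434, y = 0.1605
  o-xylene: x = 0.3637, y = 0.1302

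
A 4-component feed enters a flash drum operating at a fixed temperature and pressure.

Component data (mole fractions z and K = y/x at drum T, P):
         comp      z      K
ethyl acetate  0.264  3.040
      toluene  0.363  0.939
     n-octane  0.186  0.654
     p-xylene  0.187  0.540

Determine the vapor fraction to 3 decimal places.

Let ψ = V/F and solve Σ zᵢ(Kᵢ−1)/(1+ψ(Kᵢ−1)) = 0.
g(0) = ΣzᵢKᵢ − 1 = 0.366 and g(1) = 1 − Σzᵢ/Kᵢ = -0.104, so a root lies in (0, 1).
Newton–Raphson from ψ = 0.31:
  ψ = 0.310: g = 0.1349, g' = -0.495 → ψ = 0.582
  ψ = 0.582: g = 0.0251, g' = -0.340 → ψ = 0.656
  ψ = 0.656: g = 0.0007, g' = -0.321 → ψ = 0.659
Converged at ψ = 0.659.

ψ = 0.659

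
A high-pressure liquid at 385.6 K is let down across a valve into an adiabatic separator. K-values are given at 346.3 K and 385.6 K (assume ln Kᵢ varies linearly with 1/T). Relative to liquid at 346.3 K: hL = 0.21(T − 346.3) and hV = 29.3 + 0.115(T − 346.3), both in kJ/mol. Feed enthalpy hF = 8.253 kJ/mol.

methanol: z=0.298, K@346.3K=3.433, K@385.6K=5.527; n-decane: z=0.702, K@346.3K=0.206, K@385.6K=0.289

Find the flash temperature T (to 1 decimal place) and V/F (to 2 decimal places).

Adiabatic flash: solve Rachford–Rice at each trial T, then check hF = ψ·hV(T) + (1−ψ)·hL(T).
  T = 346.3 K: K = (3.433, 0.206), RR gives ψ = 0.087, H_out = 2.543 kJ/mol
  T = 385.6 K: K = (5.527, 0.289), RR gives ψ = 0.264, H_out = 15.004 kJ/mol
  T = 366.0 K: K = (4.415, 0.246), RR gives ψ = 0.190, H_out = 9.343 kJ/mol
  T = 356.1 K: K = (3.904, 0.226), RR gives ψ = 0.143, H_out = 6.119 kJ/mol
  T = 361.1 K: K = (4.158, 0.236), RR gives ψ = 0.168, H_out = 7.787 kJ/mol
  T = 363.6 K: K = (4.288, 0.241), RR gives ψ = 0.179, H_out = 8.590 kJ/mol
  T = 362.4 K: K = (4.225, 0.239), RR gives ψ = 0.174, H_out = 8.207 kJ/mol
Linear interpolation between T = 362.4 (H_out = 8.207) and T = 363.6 (H_out = 8.590) on hF = 8.253 gives T ≈ 362.5 K, at which ψ = 0.17.

T = 362.5 K, V/F = 0.17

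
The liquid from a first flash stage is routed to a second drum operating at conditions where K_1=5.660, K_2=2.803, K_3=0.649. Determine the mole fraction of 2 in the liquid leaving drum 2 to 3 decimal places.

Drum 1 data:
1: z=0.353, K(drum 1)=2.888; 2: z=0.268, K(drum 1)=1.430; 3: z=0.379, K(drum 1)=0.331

Drum 1:
Let ψ₁ = V/F and solve Σ zᵢ(Kᵢ−1)/(1+ψ₁(Kᵢ−1)) = 0.
g(0) = ΣzᵢKᵢ − 1 = 0.528 and g(1) = 1 − Σzᵢ/Kᵢ = -0.455, so a root lies in (0, 1).
Iterate (Newton) starting at ψ₁ = 0.5:
  ψ₁ = 0.500: g = 0.0567, g' = -0.750 → ψ₁ = 0.576
  ψ₁ = 0.576: g = -0.0006, g' = -0.769 → ψ₁ = 0.575
Converged at ψ₁ = 0.575.
Drum-1 compositions:
  1: x = 0.169, y = 0.489
  2: x = 0.215, y = 0.307
  3: x = 0.616, y = 0.204
Drum-2 feed = drum-1 liquid: z₂ = (0.1693, 0.2149, 0.6158).
Drum 2:
Iterate (Newton) starting at ψ₂ = 0.5:
  ψ₂ = 0.500: g = 0.1785, g' = -0.636 → ψ₂ = 0.780
  ψ₂ = 0.780: g = 0.0333, g' = -0.435 → ψ₂ = 0.857
  ψ₂ = 0.857: g = 0.0010, g' = -0.410 → ψ₂ = 0.860
Converged at ψ₂ = 0.860.
  1: x = 0.034, y = 0.191
  2: x = 0.084, y = 0.236
  3: x = 0.882, y = 0.572

x_2 (drum 2) = 0.084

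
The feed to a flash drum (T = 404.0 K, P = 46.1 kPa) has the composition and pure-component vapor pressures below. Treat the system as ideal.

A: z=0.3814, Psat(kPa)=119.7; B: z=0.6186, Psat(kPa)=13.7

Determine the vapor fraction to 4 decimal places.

ψ = 0.1552

Raoult's law: Kᵢ = Pᵢˢᵃᵗ/P = Pᵢˢᵃᵗ/46.1.
  K_A = 119.7/46.1 = 2.596529, K_B = 13.7/46.1 = 0.297180
Rachford–Rice: g(ψ) = Σ zᵢ(Kᵢ−1)/(1+ψ(Kᵢ−1)) = 0.
Check two-phase: ΣzᵢKᵢ = 1.1742 > 1 and Σzᵢ/Kᵢ = 2.2285 > 1, so g(0) = 0.1742 > 0 and g(1) = -1.2285 < 0.
Binary case is linear: z₁(K₁−1)(1+ψ(K₂−1)) + z₂(K₂−1)(1+ψ(K₁−1)) = 0
⇒ ψ = [z₁(K₁−1)+z₂(K₂−1)] / [−(K₁−1)(K₂−1)] = 0.17415/1.12207 = 0.1552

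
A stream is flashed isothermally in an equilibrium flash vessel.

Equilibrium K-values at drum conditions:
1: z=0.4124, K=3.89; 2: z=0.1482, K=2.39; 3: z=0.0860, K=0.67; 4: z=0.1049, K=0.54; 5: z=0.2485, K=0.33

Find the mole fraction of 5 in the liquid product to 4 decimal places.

Newton iteration, β⁰ = 0.56:
  β = 0.5600: g = 0.20472, g' = -0.9330 → β = 0.7794
  β = 0.7794: g = 0.00342, g' = -0.9511 → β = 0.7830
Converged at β = 0.7830.
Compositions from xᵢ = zᵢ/(1+β(Kᵢ−1)), yᵢ = Kᵢxᵢ:
  1: x = 0.1264, y = 0.4917
  2: x = 0.0710, y = 0.1696
  3: x = 0.1160, y = 0.0777
  4: x = 0.1640, y = 0.0885
  5: x = 0.5227, y = 0.1725

x_5 = 0.5227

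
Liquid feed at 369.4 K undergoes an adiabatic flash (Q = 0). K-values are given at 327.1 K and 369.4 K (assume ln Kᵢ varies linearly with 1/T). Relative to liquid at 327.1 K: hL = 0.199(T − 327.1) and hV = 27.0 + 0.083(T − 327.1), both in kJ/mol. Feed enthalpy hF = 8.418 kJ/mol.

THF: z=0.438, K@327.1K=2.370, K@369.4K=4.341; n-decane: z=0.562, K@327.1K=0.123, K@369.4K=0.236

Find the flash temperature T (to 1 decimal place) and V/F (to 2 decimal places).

T = 340.6 K, V/F = 0.23

Adiabatic flash: solve Rachford–Rice at each trial T, then check hF = ψ·hV(T) + (1−ψ)·hL(T).
  T = 327.1 K: K = (2.370, 0.123), RR gives ψ = 0.089, H_out = 2.409 kJ/mol
  T = 369.4 K: K = (4.341, 0.236), RR gives ψ = 0.405, H_out = 17.367 kJ/mol
  T = 348.2 K: K = (3.265, 0.174), RR gives ψ = 0.282, H_out = 11.120 kJ/mol
  T = 337.6 K: K = (2.793, 0.147), RR gives ψ = 0.200, H_out = 7.246 kJ/mol
  T = 342.9 K: K = (3.024, 0.160), RR gives ψ = 0.244, H_out = 9.275 kJ/mol
  T = 340.2 K: K = (2.905, 0.153), RR gives ψ = 0.222, H_out = 8.268 kJ/mol
  T = 341.5 K: K = (2.962, 0.156), RR gives ψ = 0.233, H_out = 8.759 kJ/mol
Linear interpolation between T = 340.2 (H_out = 8.268) and T = 341.5 (H_out = 8.759) on hF = 8.418 gives T ≈ 340.6 K, at which ψ = 0.23.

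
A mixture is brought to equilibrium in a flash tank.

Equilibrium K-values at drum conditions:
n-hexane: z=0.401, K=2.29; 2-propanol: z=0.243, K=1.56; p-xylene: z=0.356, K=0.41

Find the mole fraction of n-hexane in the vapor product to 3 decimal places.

y_n-hexane = 0.476

Rachford–Rice: g(ψ) = Σ zᵢ(Kᵢ−1)/(1+ψ(Kᵢ−1)) = 0.
Check two-phase: ΣzᵢKᵢ = 1.443 > 1 and Σzᵢ/Kᵢ = 1.199 > 1, so g(0) = 0.443 > 0 and g(1) = -0.199 < 0.
Newton–Raphson from ψ = 0.5:
  ψ = 0.500: g = 0.1228, g' = -0.542 → ψ = 0.726
  ψ = 0.726: g = -0.0038, g' = -0.596 → ψ = 0.720
Converged at ψ = 0.720.
Compositions from xᵢ = zᵢ/(1+ψ(Kᵢ−1)), yᵢ = Kᵢxᵢ:
  n-hexane: x = 0.208, y = 0.476
  2-propanol: x = 0.173, y = 0.270
  p-xylene: x = 0.619, y = 0.254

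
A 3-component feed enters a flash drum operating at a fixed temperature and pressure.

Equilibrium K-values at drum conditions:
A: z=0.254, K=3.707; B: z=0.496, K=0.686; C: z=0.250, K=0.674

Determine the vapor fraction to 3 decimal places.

Rachford–Rice: g(ψ) = Σ zᵢ(Kᵢ−1)/(1+ψ(Kᵢ−1)) = 0.
Check two-phase: ΣzᵢKᵢ = 1.450 > 1 and Σzᵢ/Kᵢ = 1.162 > 1, so g(0) = 0.450 > 0 and g(1) = -0.162 < 0.
Iterate (Newton) starting at ψ = 0.66:
  ψ = 0.660: g = -0.0536, g' = -0.361 → ψ = 0.511
  ψ = 0.511: g = 0.0050, g' = -0.435 → ψ = 0.523
Converged at ψ = 0.523.

ψ = 0.523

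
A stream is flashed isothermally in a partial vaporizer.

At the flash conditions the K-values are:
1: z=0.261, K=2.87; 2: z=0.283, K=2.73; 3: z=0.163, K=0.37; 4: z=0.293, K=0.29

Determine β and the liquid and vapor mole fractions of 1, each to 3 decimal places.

Let β = V/F and solve Σ zᵢ(Kᵢ−1)/(1+β(Kᵢ−1)) = 0.
Feasibility: ΣzᵢKᵢ = 1.667, Σzᵢ/Kᵢ = 1.645 — both > 1, two phases present.
Newton–Raphson from β = 0.69:
  β = 0.690: g = -0.1532, g' = -1.120 → β = 0.553
  β = 0.553: g = -0.0102, g' = -0.995 → β = 0.543
Converged at β = 0.543.
Compositions from xᵢ = zᵢ/(1+β(Kᵢ−1)), yᵢ = Kᵢxᵢ:
  1: x = 0.130, y = 0.372
  2: x = 0.146, y = 0.398
  3: x = 0.248, y = 0.092
  4: x = 0.477, y = 0.138

β = 0.543, x_1 = 0.130, y_1 = 0.372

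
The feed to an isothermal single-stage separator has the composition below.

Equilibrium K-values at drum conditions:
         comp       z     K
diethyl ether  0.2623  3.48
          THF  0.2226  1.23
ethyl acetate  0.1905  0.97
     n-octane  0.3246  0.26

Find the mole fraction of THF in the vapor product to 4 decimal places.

Rachford–Rice: g(ψ) = Σ zᵢ(Kᵢ−1)/(1+ψ(Kᵢ−1)) = 0.
Check two-phase: ΣzᵢKᵢ = 1.4558 > 1 and Σzᵢ/Kᵢ = 1.7012 > 1, so g(0) = 0.4558 > 0 and g(1) = -0.7012 < 0.
Newton–Raphson from ψ = 0.33:
  ψ = 0.3300: g = 0.08173, g' = -0.8094 → ψ = 0.4310
  ψ = 0.4310: g = 0.00254, g' = -0.7700 → ψ = 0.4343
Converged at ψ = 0.4343.
Compositions from xᵢ = zᵢ/(1+ψ(Kᵢ−1)), yᵢ = Kᵢxᵢ:
  diethyl ether: x = 0.1263, y = 0.4395
  THF: x = 0.2024, y = 0.2489
  ethyl acetate: x = 0.1930, y = 0.1872
  n-octane: x = 0.4783, y = 0.1244

y_THF = 0.2489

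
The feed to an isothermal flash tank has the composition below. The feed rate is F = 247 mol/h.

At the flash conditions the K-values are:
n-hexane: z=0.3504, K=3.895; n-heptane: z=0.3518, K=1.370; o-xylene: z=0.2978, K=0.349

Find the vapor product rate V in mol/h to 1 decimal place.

V = 198.1 mol/h

Let β = V/F and solve Σ zᵢ(Kᵢ−1)/(1+β(Kᵢ−1)) = 0.
g(0) = ΣzᵢKᵢ − 1 = 0.9507 and g(1) = 1 − Σzᵢ/Kᵢ = -0.2000, so a root lies in (0, 1).
Newton–Raphson from β = 0.35:
  β = 0.3500: g = 0.36803, g' = -0.9740 → β = 0.7279
  β = 0.7279: g = 0.06056, g' = -0.7900 → β = 0.8045
  β = 0.8045: g = -0.00206, g' = -0.8500 → β = 0.8021
Converged at β = 0.8021.
Then V = β·F = 0.8021·247 = 198.1 mol/h and L = F − V = 48.9 mol/h.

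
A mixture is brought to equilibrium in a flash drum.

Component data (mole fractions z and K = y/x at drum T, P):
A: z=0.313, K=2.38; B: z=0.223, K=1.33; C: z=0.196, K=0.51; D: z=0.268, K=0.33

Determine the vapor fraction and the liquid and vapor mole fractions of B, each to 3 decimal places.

ψ = 0.362, x_B = 0.199, y_B = 0.265

Material balance + equilibrium reduce to Σ zᵢ(Kᵢ−1)/(1+ψ(Kᵢ−1)) = 0.
Check two-phase: ΣzᵢKᵢ = 1.230 > 1 and Σzᵢ/Kᵢ = 1.496 > 1, so g(0) = 0.230 > 0 and g(1) = -0.496 < 0.
Newton–Raphson from ψ = 0.4:
  ψ = 0.400: g = -0.0214, g' = -0.564 → ψ = 0.362
Converged at ψ = 0.362.
Compositions from xᵢ = zᵢ/(1+ψ(Kᵢ−1)), yᵢ = Kᵢxᵢ:
  A: x = 0.209, y = 0.497
  B: x = 0.199, y = 0.265
  C: x = 0.238, y = 0.122
  D: x = 0.354, y = 0.117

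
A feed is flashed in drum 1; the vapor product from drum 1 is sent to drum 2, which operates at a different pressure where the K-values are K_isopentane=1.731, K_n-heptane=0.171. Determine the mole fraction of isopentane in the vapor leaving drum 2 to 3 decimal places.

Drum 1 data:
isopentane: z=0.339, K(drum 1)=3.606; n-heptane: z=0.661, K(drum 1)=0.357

y_isopentane (drum 2) = 0.920

Drum 1:
Material balance + equilibrium reduce to Σ zᵢ(Kᵢ−1)/(1+ψ₁(Kᵢ−1)) = 0.
Feasibility: ΣzᵢKᵢ = 1.458, Σzᵢ/Kᵢ = 1.946 — both > 1, two phases present.
Binary case is linear: z₁(K₁−1)(1+ψ₁(K₂−1)) + z₂(K₂−1)(1+ψ₁(K₁−1)) = 0
⇒ ψ₁ = [z₁(K₁−1)+z₂(K₂−1)] / [−(K₁−1)(K₂−1)] = 0.4584/1.6757 = 0.274
Drum-1 compositions:
  isopentane: x = 0.198, y = 0.714
  n-heptane: x = 0.802, y = 0.286
Drum-2 feed = drum-1 vapor: z₂ = (0.7137, 0.2863).
Drum 2:
Let ψ₂ = V/F and solve Σ zᵢ(Kᵢ−1)/(1+ψ₂(Kᵢ−1)) = 0.
Feasibility: ΣzᵢKᵢ = 1.284, Σzᵢ/Kᵢ = 2.087 — both > 1, two phases present.
Binary case is linear: z₁(K₁−1)(1+ψ₂(K₂−1)) + z₂(K₂−1)(1+ψ₂(K₁−1)) = 0
⇒ ψ₂ = [z₁(K₁−1)+z₂(K₂−1)] / [−(K₁−1)(K₂−1)] = 0.2843/0.6060 = 0.469
  isopentane: x = 0.531, y = 0.920
  n-heptane: x = 0.469, y = 0.080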